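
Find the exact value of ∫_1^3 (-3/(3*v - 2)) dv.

An antiderivative is F(v) = -log(3*v - 2).
Then F(3) - F(1) = (-log(7)) - (0) = -log(7).

-log(7)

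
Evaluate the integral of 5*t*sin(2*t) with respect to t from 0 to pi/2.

Integrate by parts once (u = t, dv = 5*sin(2*t) dt).
An antiderivative is F(t) = -5*t*cos(2*t)/2 + 5*sin(2*t)/4.
Then F(pi/2) - F(0) = (5*pi/4) - (0) = 5*pi/4.

5*pi/4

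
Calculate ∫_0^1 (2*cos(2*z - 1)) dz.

Let u = 2*z - 1, so du = 2 dz. When z = 0, u = -1; when z = 1, u = 1.
The integral becomes ∫ cos(u) du from -1 to 1, with antiderivative sin(u).
Back in z: F(z) = sin(2*z - 1).
Then F(1) - F(0) = (sin(1)) - (-sin(1)) = 2*sin(1).

2*sin(1)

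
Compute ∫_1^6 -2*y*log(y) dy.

Integrate by parts once (u = ln y, dv = -2*y dy).
An antiderivative is F(y) = -y**2*(2*log(y) - 1)/2.
Then F(6) - F(1) = (-36*log(3) - 36*log(2) + 18) - (1/2) = -36*log(3) - 36*log(2) + 35/2.

-36*log(3) - 36*log(2) + 35/2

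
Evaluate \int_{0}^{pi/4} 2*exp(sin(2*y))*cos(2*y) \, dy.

-1 + E

Let u = sin(2*y), so du = 2*cos(2*y) dy. When y = 0, u = 0; when y = pi/4, u = 1.
The integral becomes ∫ exp(u) du from 0 to 1, with antiderivative exp(u).
Back in y: F(y) = exp(sin(2*y)).
Then F(pi/4) - F(0) = (E) - (1) = -1 + E.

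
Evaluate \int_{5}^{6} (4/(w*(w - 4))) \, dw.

log(5/3)

Factor the denominator: w**2 - 4*w = w(w - 4).
Partial fractions: 4/(w*(w - 4)) = -1/w + 1/(w - 4).
An antiderivative is F(w) = -log(w) + log(w - 4).
Then F(6) - F(5) = (-log(3)) - (-log(5)) = log(5/3).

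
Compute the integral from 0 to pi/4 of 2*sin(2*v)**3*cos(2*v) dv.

1/4

Let u = sin(2*v), so du = 2*cos(2*v) dv. When v = 0, u = 0; when v = pi/4, u = 1.
The integral becomes ∫ u**3 du from 0 to 1, with antiderivative u**4/4.
Back in v: F(v) = sin(2*v)**4/4.
Then F(pi/4) - F(0) = (1/4) - (0) = 1/4.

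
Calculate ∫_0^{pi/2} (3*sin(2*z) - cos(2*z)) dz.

3

An antiderivative is F(z) = -sin(2*z)/2 - 3*cos(2*z)/2.
Then F(pi/2) - F(0) = (3/2) - (-3/2) = 3.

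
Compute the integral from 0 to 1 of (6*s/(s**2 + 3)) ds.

log(64/27)

Let u = s**2 + 3, so du = 2*s ds. When s = 0, u = 3; when s = 1, u = 4.
The integral becomes 3·∫ 1/u du from 3 to 4, with antiderivative 3*log(u).
Back in s: F(s) = 3*log(s**2 + 3).
Then F(1) - F(0) = (log(64)) - (log(27)) = log(64/27).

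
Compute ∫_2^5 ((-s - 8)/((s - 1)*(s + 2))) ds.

-10*log(2) + 2*log(7)

Factor the denominator: s**2 + s - 2 = (s + 2)(s - 1).
Partial fractions: (-s - 8)/((s - 1)*(s + 2)) = 2/(s + 2) - 3/(s - 1).
An antiderivative is F(s) = -3*log(s - 1) + 2*log(s + 2).
Then F(5) - F(2) = (log(49/64)) - (log(16)) = -10*log(2) + 2*log(7).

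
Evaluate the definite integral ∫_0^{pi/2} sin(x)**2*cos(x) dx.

1/3

Let u = sin(x), so du = cos(x) dx. When x = 0, u = 0; when x = pi/2, u = 1.
The integral becomes ∫ u**2 du from 0 to 1, with antiderivative u**3/3.
Back in x: F(x) = sin(x)**3/3.
Then F(pi/2) - F(0) = (1/3) - (0) = 1/3.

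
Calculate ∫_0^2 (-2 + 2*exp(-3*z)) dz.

-10/3 - 2*exp(-6)/3

An antiderivative is F(z) = -2*z - 2*exp(-3*z)/3.
Then F(2) - F(0) = (-4 - 2*exp(-6)/3) - (-2/3) = -10/3 - 2*exp(-6)/3.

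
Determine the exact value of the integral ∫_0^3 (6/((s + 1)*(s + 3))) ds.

Factor the denominator: s**2 + 4*s + 3 = (s + 3)(s + 1).
Partial fractions: 6/((s + 1)*(s + 3)) = -3/(s + 3) + 3/(s + 1).
An antiderivative is F(s) = 3*log(s + 1) - 3*log(s + 3).
Then F(3) - F(0) = (log(8/27)) - (-log(27)) = log(8).

log(8)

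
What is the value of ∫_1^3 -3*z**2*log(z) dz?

Integrate by parts once (u = ln z, dv = -3*z**2 dz).
An antiderivative is F(z) = -z**3*(3*log(z) - 1)/3.
Then F(3) - F(1) = (9 - 27*log(3)) - (1/3) = 26/3 - 27*log(3).

26/3 - 27*log(3)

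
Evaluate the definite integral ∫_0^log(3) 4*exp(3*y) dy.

Let u = exp(y), so du = exp(y) dy. When y = 0, u = 1; when y = log(3), u = 3.
The integral becomes 4·∫ u**2 du from 1 to 3, with antiderivative 4*u**3/3.
Back in y: F(y) = 4*exp(3*y)/3.
Then F(log(3)) - F(0) = (36) - (4/3) = 104/3.

104/3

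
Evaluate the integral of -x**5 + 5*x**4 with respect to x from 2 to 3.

601/6

By the power rule, an antiderivative is F(x) = -x**6/6 + x**5.
Then F(3) - F(2) = (243/2) - (64/3) = 601/6.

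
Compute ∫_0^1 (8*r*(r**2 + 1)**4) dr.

Let u = r**2 + 1, so du = 2*r dr. When r = 0, u = 1; when r = 1, u = 2.
The integral becomes 4·∫ u**4 du from 1 to 2, with antiderivative 4*u**5/5.
Back in r: F(r) = 4*(r**2 + 1)**5/5.
Then F(1) - F(0) = (128/5) - (4/5) = 124/5.

124/5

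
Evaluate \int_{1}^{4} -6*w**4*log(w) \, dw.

Integrate by parts once (u = ln w, dv = -6*w**4 dw).
An antiderivative is F(w) = -6*w**5*(5*log(w) - 1)/25.
Then F(4) - F(1) = (6144/25 - 12288*log(2)/5) - (6/25) = 6138/25 - 12288*log(2)/5.

6138/25 - 12288*log(2)/5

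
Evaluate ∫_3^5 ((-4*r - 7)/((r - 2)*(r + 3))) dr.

-log(36)

Factor the denominator: r**2 + r - 6 = (r + 3)(r - 2).
Partial fractions: (-4*r - 7)/((r - 2)*(r + 3)) = -1/(r + 3) - 3/(r - 2).
An antiderivative is F(r) = -3*log(r - 2) - log(r + 3).
Then F(5) - F(3) = (-3*log(3) - 3*log(2)) - (-log(6)) = -log(36).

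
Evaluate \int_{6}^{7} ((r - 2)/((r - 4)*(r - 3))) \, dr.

Factor the denominator: r**2 - 7*r + 12 = (r - 3)(r - 4).
Partial fractions: (r - 2)/((r - 4)*(r - 3)) = -1/(r - 3) + 2/(r - 4).
An antiderivative is F(r) = 2*log(r - 4) - log(r - 3).
Then F(7) - F(6) = (log(9/4)) - (log(4/3)) = log(27/16).

log(27/16)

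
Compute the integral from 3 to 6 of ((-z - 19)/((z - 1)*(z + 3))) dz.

Factor the denominator: z**2 + 2*z - 3 = (z + 3)(z - 1).
Partial fractions: (-z - 19)/((z - 1)*(z + 3)) = 4/(z + 3) - 5/(z - 1).
An antiderivative is F(z) = -5*log(z - 1) + 4*log(z + 3).
Then F(6) - F(3) = (-5*log(5) + 8*log(3)) - (log(81/2)) = -5*log(5) + log(2) + 4*log(3).

-5*log(5) + log(2) + 4*log(3)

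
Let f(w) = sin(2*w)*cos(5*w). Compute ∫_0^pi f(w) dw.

-4/21

Use the identity sin(2*w)cos(5*w) = [sin(7*w) + sin(-3*w)]/2.
An antiderivative is F(w) = cos(3*w)/6 - cos(7*w)/14.
Then F(pi) - F(0) = (-2/21) - (2/21) = -4/21.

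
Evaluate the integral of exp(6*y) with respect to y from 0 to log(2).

Let u = exp(y), so du = exp(y) dy. When y = 0, u = 1; when y = log(2), u = 2.
The integral becomes ∫ u**5 du from 1 to 2, with antiderivative u**6/6.
Back in y: F(y) = exp(6*y)/6.
Then F(log(2)) - F(0) = (32/3) - (1/6) = 21/2.

21/2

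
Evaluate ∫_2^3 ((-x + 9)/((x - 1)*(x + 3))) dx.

-3*log(3) - log(2) + 3*log(5)

Factor the denominator: x**2 + 2*x - 3 = (x + 3)(x - 1).
Partial fractions: (-x + 9)/((x - 1)*(x + 3)) = -3/(x + 3) + 2/(x - 1).
An antiderivative is F(x) = 2*log(x - 1) - 3*log(x + 3).
Then F(3) - F(2) = (-log(54)) - (-3*log(5)) = -3*log(3) - log(2) + 3*log(5).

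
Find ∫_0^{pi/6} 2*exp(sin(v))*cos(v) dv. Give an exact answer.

-2 + 2*exp(1/2)

Let u = sin(v), so du = cos(v) dv. When v = 0, u = 0; when v = pi/6, u = 1/2.
The integral becomes 2·∫ exp(u) du from 0 to 1/2, with antiderivative 2*exp(u).
Back in v: F(v) = 2*exp(sin(v)).
Then F(pi/6) - F(0) = (2*exp(1/2)) - (2) = -2 + 2*exp(1/2).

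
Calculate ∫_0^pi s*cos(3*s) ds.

Integrate by parts once (u = s, dv = cos(3*s) ds).
An antiderivative is F(s) = s*sin(3*s)/3 + cos(3*s)/9.
Then F(pi) - F(0) = (-1/9) - (1/9) = -2/9.

-2/9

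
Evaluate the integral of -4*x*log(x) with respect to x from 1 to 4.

15 - 64*log(2)

Integrate by parts once (u = ln x, dv = -4*x dx).
An antiderivative is F(x) = -x**2*(2*log(x) - 1).
Then F(4) - F(1) = (16 - 64*log(2)) - (1) = 15 - 64*log(2).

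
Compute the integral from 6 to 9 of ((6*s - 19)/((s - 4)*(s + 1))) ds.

Factor the denominator: s**2 - 3*s - 4 = (s + 1)(s - 4).
Partial fractions: (6*s - 19)/((s - 4)*(s + 1)) = 5/(s + 1) + 1/(s - 4).
An antiderivative is F(s) = log(s - 4) + 5*log(s + 1).
Then F(9) - F(6) = (5*log(2) + 6*log(5)) - (log(2) + 5*log(7)) = -5*log(7) + 4*log(2) + 6*log(5).

-5*log(7) + 4*log(2) + 6*log(5)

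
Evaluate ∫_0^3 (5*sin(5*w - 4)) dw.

Let u = 5*w - 4, so du = 5 dw. When w = 0, u = -4; when w = 3, u = 11.
The integral becomes ∫ sin(u) du from -4 to 11, with antiderivative -cos(u).
Back in w: F(w) = -cos(5*w - 4).
Then F(3) - F(0) = (-cos(11)) - (-cos(4)) = cos(4) - cos(11).

cos(4) - cos(11)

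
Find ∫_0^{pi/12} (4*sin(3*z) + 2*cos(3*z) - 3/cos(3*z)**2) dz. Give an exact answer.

1/3 - sqrt(2)/3

An antiderivative is F(z) = 2*sin(3*z)/3 - 4*cos(3*z)/3 - tan(3*z).
Then F(pi/12) - F(0) = (-1 - sqrt(2)/3) - (-4/3) = 1/3 - sqrt(2)/3.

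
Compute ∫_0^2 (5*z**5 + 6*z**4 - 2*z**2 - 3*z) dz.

402/5

By the power rule, an antiderivative is F(z) = 5*z**6/6 + 6*z**5/5 - 2*z**3/3 - 3*z**2/2.
Then F(2) - F(0) = (402/5) - (0) = 402/5.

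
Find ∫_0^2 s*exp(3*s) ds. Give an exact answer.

Integrate by parts once (u = s, dv = exp(3*s) ds).
An antiderivative is F(s) = (3*s - 1)*exp(3*s)/9.
Then F(2) - F(0) = (5*exp(6)/9) - (-1/9) = 1/9 + 5*exp(6)/9.

1/9 + 5*exp(6)/9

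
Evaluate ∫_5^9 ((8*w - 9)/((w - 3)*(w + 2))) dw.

Factor the denominator: w**2 - w - 6 = (w + 2)(w - 3).
Partial fractions: (8*w - 9)/((w - 3)*(w + 2)) = 5/(w + 2) + 3/(w - 3).
An antiderivative is F(w) = 3*log(w - 3) + 5*log(w + 2).
Then F(9) - F(5) = (3*log(2) + 3*log(3) + 5*log(11)) - (3*log(2) + 5*log(7)) = -5*log(7) + 3*log(3) + 5*log(11).

-5*log(7) + 3*log(3) + 5*log(11)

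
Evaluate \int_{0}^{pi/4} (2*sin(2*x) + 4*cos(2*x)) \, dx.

An antiderivative is F(x) = 2*sin(2*x) - cos(2*x).
Then F(pi/4) - F(0) = (2) - (-1) = 3.

3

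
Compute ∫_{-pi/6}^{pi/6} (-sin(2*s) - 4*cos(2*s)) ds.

-2*sqrt(3)

An antiderivative is F(s) = -2*sin(2*s) + cos(2*s)/2.
Then F(pi/6) - F(-pi/6) = (1/4 - sqrt(3)) - (1/4 + sqrt(3)) = -2*sqrt(3).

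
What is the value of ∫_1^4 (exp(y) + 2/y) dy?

-exp(1) + log(16) + exp(4)

An antiderivative is F(y) = exp(y) + 2*log(y).
Then F(4) - F(1) = (log(16) + exp(4)) - (exp(1)) = -exp(1) + log(16) + exp(4).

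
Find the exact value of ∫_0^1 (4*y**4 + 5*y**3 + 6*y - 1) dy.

By the power rule, an antiderivative is F(y) = 4*y**5/5 + 5*y**4/4 + 3*y**2 - y.
Then F(1) - F(0) = (81/20) - (0) = 81/20.

81/20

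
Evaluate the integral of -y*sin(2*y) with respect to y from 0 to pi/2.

Integrate by parts once (u = y, dv = -sin(2*y) dy).
An antiderivative is F(y) = y*cos(2*y)/2 - sin(2*y)/4.
Then F(pi/2) - F(0) = (-pi/4) - (0) = -pi/4.

-pi/4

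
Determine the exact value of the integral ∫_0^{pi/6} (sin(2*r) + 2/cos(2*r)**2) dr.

An antiderivative is F(r) = -cos(2*r)/2 + tan(2*r).
Then F(pi/6) - F(0) = (-1/4 + sqrt(3)) - (-1/2) = 1/4 + sqrt(3).

1/4 + sqrt(3)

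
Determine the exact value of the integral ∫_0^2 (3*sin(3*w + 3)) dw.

Let u = 3*w + 3, so du = 3 dw. When w = 0, u = 3; when w = 2, u = 9.
The integral becomes ∫ sin(u) du from 3 to 9, with antiderivative -cos(u).
Back in w: F(w) = -cos(3*w + 3).
Then F(2) - F(0) = (-cos(9)) - (-cos(3)) = cos(3) - cos(9).

cos(3) - cos(9)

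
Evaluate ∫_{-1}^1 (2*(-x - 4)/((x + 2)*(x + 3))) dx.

Factor the denominator: x**2 + 5*x + 6 = (x + 3)(x + 2).
Partial fractions: 2*(-x - 4)/((x + 2)*(x + 3)) = 2/(x + 3) - 4/(x + 2).
An antiderivative is F(x) = -4*log(x + 2) + 2*log(x + 3).
Then F(1) - F(-1) = (log(16/81)) - (log(4)) = log(4/81).

log(4/81)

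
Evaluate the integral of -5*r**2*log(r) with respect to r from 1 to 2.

Integrate by parts once (u = ln r, dv = -5*r**2 dr).
An antiderivative is F(r) = -5*r**3*(3*log(r) - 1)/9.
Then F(2) - F(1) = (40/9 - 40*log(2)/3) - (5/9) = 35/9 - 40*log(2)/3.

35/9 - 40*log(2)/3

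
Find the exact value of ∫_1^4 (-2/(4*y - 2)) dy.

-log(14)/2 + log(2)/2

An antiderivative is F(y) = -log(4*y - 2)/2.
Then F(4) - F(1) = (-log(14)/2) - (-log(2)/2) = -log(14)/2 + log(2)/2.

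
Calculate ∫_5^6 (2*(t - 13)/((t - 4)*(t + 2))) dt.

Factor the denominator: t**2 - 2*t - 8 = (t + 2)(t - 4).
Partial fractions: 2*(t - 13)/((t - 4)*(t + 2)) = 5/(t + 2) - 3/(t - 4).
An antiderivative is F(t) = -3*log(t - 4) + 5*log(t + 2).
Then F(6) - F(5) = (12*log(2)) - (5*log(7)) = -5*log(7) + 12*log(2).

-5*log(7) + 12*log(2)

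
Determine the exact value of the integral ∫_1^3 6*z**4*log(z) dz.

-1452/25 + 1458*log(3)/5

Integrate by parts once (u = ln z, dv = 6*z**4 dz).
An antiderivative is F(z) = 6*z**5*(5*log(z) - 1)/25.
Then F(3) - F(1) = (-1458/25 + 1458*log(3)/5) - (-6/25) = -1452/25 + 1458*log(3)/5.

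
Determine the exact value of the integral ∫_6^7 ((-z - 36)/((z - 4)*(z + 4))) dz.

Factor the denominator: z**2 - 16 = (z + 4)(z - 4).
Partial fractions: (-z - 36)/((z - 4)*(z + 4)) = 4/(z + 4) - 5/(z - 4).
An antiderivative is F(z) = -5*log(z - 4) + 4*log(z + 4).
Then F(7) - F(6) = (-5*log(3) + 4*log(11)) - (-log(2) + 4*log(5)) = -4*log(5) - 5*log(3) + log(2) + 4*log(11).

-4*log(5) - 5*log(3) + log(2) + 4*log(11)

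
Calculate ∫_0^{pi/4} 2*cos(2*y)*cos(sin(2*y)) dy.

sin(1)

Let u = sin(2*y), so du = 2*cos(2*y) dy. When y = 0, u = 0; when y = pi/4, u = 1.
The integral becomes ∫ cos(u) du from 0 to 1, with antiderivative sin(u).
Back in y: F(y) = sin(sin(2*y)).
Then F(pi/4) - F(0) = (sin(1)) - (0) = sin(1).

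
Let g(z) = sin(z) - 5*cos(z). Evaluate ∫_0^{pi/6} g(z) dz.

-3/2 - sqrt(3)/2

An antiderivative is F(z) = -5*sin(z) - cos(z).
Then F(pi/6) - F(0) = (-5/2 - sqrt(3)/2) - (-1) = -3/2 - sqrt(3)/2.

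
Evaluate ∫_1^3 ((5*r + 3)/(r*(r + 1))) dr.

Factor the denominator: r**2 + r = (r + 1)r.
Partial fractions: (5*r + 3)/(r*(r + 1)) = 2/(r + 1) + 3/r.
An antiderivative is F(r) = 3*log(r) + 2*log(r + 1).
Then F(3) - F(1) = (4*log(2) + 3*log(3)) - (log(4)) = 2*log(2) + 3*log(3).

2*log(2) + 3*log(3)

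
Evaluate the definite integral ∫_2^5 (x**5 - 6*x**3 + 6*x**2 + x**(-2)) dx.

By the power rule, an antiderivative is F(x) = x**6/6 - 3*x**4/2 + 2*x**3 - 1/x.
Then F(5) - F(2) = (28747/15) - (13/6) = 19143/10.

19143/10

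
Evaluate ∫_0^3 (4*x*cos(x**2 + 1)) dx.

-2*sin(1) + 2*sin(10)

Let u = x**2 + 1, so du = 2*x dx. When x = 0, u = 1; when x = 3, u = 10.
The integral becomes 2·∫ cos(u) du from 1 to 10, with antiderivative 2*sin(u).
Back in x: F(x) = 2*sin(x**2 + 1).
Then F(3) - F(0) = (2*sin(10)) - (2*sin(1)) = -2*sin(1) + 2*sin(10).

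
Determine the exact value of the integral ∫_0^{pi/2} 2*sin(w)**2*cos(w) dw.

2/3

Let u = sin(w), so du = cos(w) dw. When w = 0, u = 0; when w = pi/2, u = 1.
The integral becomes 2·∫ u**2 du from 0 to 1, with antiderivative 2*u**3/3.
Back in w: F(w) = 2*sin(w)**3/3.
Then F(pi/2) - F(0) = (2/3) - (0) = 2/3.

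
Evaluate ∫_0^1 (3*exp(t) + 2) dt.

-1 + 3*E

An antiderivative is F(t) = 2*t + 3*exp(t).
Then F(1) - F(0) = (2 + 3*E) - (3) = -1 + 3*E.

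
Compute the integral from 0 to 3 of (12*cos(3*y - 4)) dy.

4*sin(5) + 4*sin(4)

Let u = 3*y - 4, so du = 3 dy. When y = 0, u = -4; when y = 3, u = 5.
The integral becomes 4·∫ cos(u) du from -4 to 5, with antiderivative 4*sin(u).
Back in y: F(y) = 4*sin(3*y - 4).
Then F(3) - F(0) = (4*sin(5)) - (-4*sin(4)) = 4*sin(5) + 4*sin(4).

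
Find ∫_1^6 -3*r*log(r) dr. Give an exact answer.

Integrate by parts once (u = ln r, dv = -3*r dr).
An antiderivative is F(r) = -3*r**2*(2*log(r) - 1)/4.
Then F(6) - F(1) = (-54*log(3) - 54*log(2) + 27) - (3/4) = -54*log(3) - 54*log(2) + 105/4.

-54*log(3) - 54*log(2) + 105/4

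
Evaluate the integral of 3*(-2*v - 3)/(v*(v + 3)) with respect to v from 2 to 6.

-9*log(3) + 3*log(5)

Factor the denominator: v**2 + 3*v = (v + 3)v.
Partial fractions: 3*(-2*v - 3)/(v*(v + 3)) = -3/(v + 3) - 3/v.
An antiderivative is F(v) = -3*log(v) - 3*log(v + 3).
Then F(6) - F(2) = (-9*log(3) - 3*log(2)) - (-3*log(5) - 3*log(2)) = -9*log(3) + 3*log(5).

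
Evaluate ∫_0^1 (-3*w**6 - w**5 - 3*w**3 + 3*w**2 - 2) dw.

By the power rule, an antiderivative is F(w) = -3*w**7/7 - w**6/6 - 3*w**4/4 + w**3 - 2*w.
Then F(1) - F(0) = (-197/84) - (0) = -197/84.

-197/84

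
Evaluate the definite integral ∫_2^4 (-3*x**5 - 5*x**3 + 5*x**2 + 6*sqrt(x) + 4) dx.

By the power rule, an antiderivative is F(x) = -x**6/2 - 5*x**4/4 + 4*x**(3/2) + 5*x**3/3 + 4*x.
Then F(4) - F(2) = (-6640/3) - (-92/3 + 8*sqrt(2)) = -6548/3 - 8*sqrt(2).

-6548/3 - 8*sqrt(2)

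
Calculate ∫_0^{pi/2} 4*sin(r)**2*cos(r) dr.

Let u = sin(r), so du = cos(r) dr. When r = 0, u = 0; when r = pi/2, u = 1.
The integral becomes 4·∫ u**2 du from 0 to 1, with antiderivative 4*u**3/3.
Back in r: F(r) = 4*sin(r)**3/3.
Then F(pi/2) - F(0) = (4/3) - (0) = 4/3.

4/3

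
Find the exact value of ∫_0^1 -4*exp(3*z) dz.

4/3 - 4*exp(3)/3

An antiderivative is F(z) = -4*exp(3*z)/3.
Then F(1) - F(0) = (-4*exp(3)/3) - (-4/3) = 4/3 - 4*exp(3)/3.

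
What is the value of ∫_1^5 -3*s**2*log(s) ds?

Integrate by parts once (u = ln s, dv = -3*s**2 ds).
An antiderivative is F(s) = -s**3*(3*log(s) - 1)/3.
Then F(5) - F(1) = (125/3 - 125*log(5)) - (1/3) = 124/3 - 125*log(5).

124/3 - 125*log(5)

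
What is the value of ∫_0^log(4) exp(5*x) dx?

Let u = exp(x), so du = exp(x) dx. When x = 0, u = 1; when x = log(4), u = 4.
The integral becomes ∫ u**4 du from 1 to 4, with antiderivative u**5/5.
Back in x: F(x) = exp(5*x)/5.
Then F(log(4)) - F(0) = (1024/5) - (1/5) = 1023/5.

1023/5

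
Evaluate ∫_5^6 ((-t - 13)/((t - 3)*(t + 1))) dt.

-7*log(3) + log(2) + 3*log(7)

Factor the denominator: t**2 - 2*t - 3 = (t + 1)(t - 3).
Partial fractions: (-t - 13)/((t - 3)*(t + 1)) = 3/(t + 1) - 4/(t - 3).
An antiderivative is F(t) = -4*log(t - 3) + 3*log(t + 1).
Then F(6) - F(5) = (-4*log(3) + 3*log(7)) - (log(27/2)) = -7*log(3) + log(2) + 3*log(7).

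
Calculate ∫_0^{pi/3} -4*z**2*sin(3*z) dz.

Integrate by parts twice (u = z^2, dv = -4*sin(3*z) dz).
An antiderivative is F(z) = 4*z**2*cos(3*z)/3 - 8*z*sin(3*z)/9 - 8*cos(3*z)/27.
Then F(pi/3) - F(0) = (8/27 - 4*pi**2/27) - (-8/27) = 16/27 - 4*pi**2/27.

16/27 - 4*pi**2/27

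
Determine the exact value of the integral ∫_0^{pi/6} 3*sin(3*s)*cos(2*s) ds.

9/5 - 3*sqrt(3)/5

Use the identity sin(3*s)cos(2*s) = [sin(5*s) + sin(s)]/2.
An antiderivative is F(s) = -3*cos(s)/2 - 3*cos(5*s)/10.
Then F(pi/6) - F(0) = (-3*sqrt(3)/5) - (-9/5) = 9/5 - 3*sqrt(3)/5.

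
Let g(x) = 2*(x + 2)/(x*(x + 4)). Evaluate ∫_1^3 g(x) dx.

log(21/5)

Factor the denominator: x**2 + 4*x = (x + 4)x.
Partial fractions: 2*(x + 2)/(x*(x + 4)) = 1/(x + 4) + 1/x.
An antiderivative is F(x) = log(x) + log(x + 4).
Then F(3) - F(1) = (log(21)) - (log(5)) = log(21/5).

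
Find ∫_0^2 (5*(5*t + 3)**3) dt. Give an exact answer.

Let u = 5*t + 3, so du = 5 dt. When t = 0, u = 3; when t = 2, u = 13.
The integral becomes ∫ u**3 du from 3 to 13, with antiderivative u**4/4.
Back in t: F(t) = (5*t + 3)**4/4.
Then F(2) - F(0) = (28561/4) - (81/4) = 7120.

7120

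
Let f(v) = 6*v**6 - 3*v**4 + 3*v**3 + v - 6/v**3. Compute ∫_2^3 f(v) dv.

By the power rule, an antiderivative is F(v) = 6*v**7/7 - 3*v**5/5 + 3*v**4/4 + v**2/2 + 3/v**2.
Then F(3) - F(2) = (753629/420) - (14737/140) = 354709/210.

354709/210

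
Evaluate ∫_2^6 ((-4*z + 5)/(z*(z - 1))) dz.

Factor the denominator: z**2 - z = z(z - 1).
Partial fractions: (-4*z + 5)/(z*(z - 1)) = -5/z + 1/(z - 1).
An antiderivative is F(z) = -5*log(z) + log(z - 1).
Then F(6) - F(2) = (-5*log(3) - 5*log(2) + log(5)) - (-log(32)) = -5*log(3) + log(5).

-5*log(3) + log(5)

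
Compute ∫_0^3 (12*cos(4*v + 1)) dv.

Let u = 4*v + 1, so du = 4 dv. When v = 0, u = 1; when v = 3, u = 13.
The integral becomes 3·∫ cos(u) du from 1 to 13, with antiderivative 3*sin(u).
Back in v: F(v) = 3*sin(4*v + 1).
Then F(3) - F(0) = (3*sin(13)) - (3*sin(1)) = -3*sin(1) + 3*sin(13).

-3*sin(1) + 3*sin(13)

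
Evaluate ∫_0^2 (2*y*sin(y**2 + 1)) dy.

Let u = y**2 + 1, so du = 2*y dy. When y = 0, u = 1; when y = 2, u = 5.
The integral becomes ∫ sin(u) du from 1 to 5, with antiderivative -cos(u).
Back in y: F(y) = -cos(y**2 + 1).
Then F(2) - F(0) = (-cos(5)) - (-cos(1)) = -cos(5) + cos(1).

-cos(5) + cos(1)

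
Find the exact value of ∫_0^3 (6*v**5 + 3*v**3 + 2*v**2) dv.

By the power rule, an antiderivative is F(v) = v**6 + 3*v**4/4 + 2*v**3/3.
Then F(3) - F(0) = (3231/4) - (0) = 3231/4.

3231/4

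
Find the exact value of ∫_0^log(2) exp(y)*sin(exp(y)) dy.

Let u = exp(y), so du = exp(y) dy. When y = 0, u = 1; when y = log(2), u = 2.
The integral becomes ∫ sin(u) du from 1 to 2, with antiderivative -cos(u).
Back in y: F(y) = -cos(exp(y)).
Then F(log(2)) - F(0) = (-cos(2)) - (-cos(1)) = -cos(2) + cos(1).

-cos(2) + cos(1)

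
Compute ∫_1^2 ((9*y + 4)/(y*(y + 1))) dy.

Factor the denominator: y**2 + y = (y + 1)y.
Partial fractions: (9*y + 4)/(y*(y + 1)) = 5/(y + 1) + 4/y.
An antiderivative is F(y) = 4*log(y) + 5*log(y + 1).
Then F(2) - F(1) = (4*log(2) + 5*log(3)) - (log(32)) = -log(2) + 5*log(3).

-log(2) + 5*log(3)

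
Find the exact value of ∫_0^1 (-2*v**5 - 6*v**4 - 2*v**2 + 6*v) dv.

By the power rule, an antiderivative is F(v) = -v**6/3 - 6*v**5/5 - 2*v**3/3 + 3*v**2.
Then F(1) - F(0) = (4/5) - (0) = 4/5.

4/5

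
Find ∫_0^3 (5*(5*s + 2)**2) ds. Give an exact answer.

Let u = 5*s + 2, so du = 5 ds. When s = 0, u = 2; when s = 3, u = 17.
The integral becomes ∫ u**2 du from 2 to 17, with antiderivative u**3/3.
Back in s: F(s) = (5*s + 2)**3/3.
Then F(3) - F(0) = (4913/3) - (8/3) = 1635.

1635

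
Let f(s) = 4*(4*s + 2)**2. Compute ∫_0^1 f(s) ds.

208/3

Let u = 4*s + 2, so du = 4 ds. When s = 0, u = 2; when s = 1, u = 6.
The integral becomes ∫ u**2 du from 2 to 6, with antiderivative u**3/3.
Back in s: F(s) = (4*s + 2)**3/3.
Then F(1) - F(0) = (72) - (8/3) = 208/3.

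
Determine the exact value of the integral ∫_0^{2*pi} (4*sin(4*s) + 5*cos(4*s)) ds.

An antiderivative is F(s) = 5*sin(4*s)/4 - cos(4*s).
Then F(2*pi) - F(0) = (-1) - (-1) = 0.

0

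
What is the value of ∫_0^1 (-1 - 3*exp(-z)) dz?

An antiderivative is F(z) = -z + 3*exp(-z).
Then F(1) - F(0) = (-1 + 3*exp(-1)) - (3) = -4 + 3*exp(-1).

-4 + 3*exp(-1)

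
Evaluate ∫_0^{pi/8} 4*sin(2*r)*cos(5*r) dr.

-8/21 + sqrt(2 - sqrt(2))/3 + sqrt(sqrt(2) + 2)/7

Use the identity sin(2*r)cos(5*r) = [sin(7*r) + sin(-3*r)]/2.
An antiderivative is F(r) = 2*cos(3*r)/3 - 2*cos(7*r)/7.
Then F(pi/8) - F(0) = (sqrt(2 - sqrt(2))/3 + sqrt(sqrt(2) + 2)/7) - (8/21) = -8/21 + sqrt(2 - sqrt(2))/3 + sqrt(sqrt(2) + 2)/7.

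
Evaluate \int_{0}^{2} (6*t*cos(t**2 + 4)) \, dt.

Let u = t**2 + 4, so du = 2*t dt. When t = 0, u = 4; when t = 2, u = 8.
The integral becomes 3·∫ cos(u) du from 4 to 8, with antiderivative 3*sin(u).
Back in t: F(t) = 3*sin(t**2 + 4).
Then F(2) - F(0) = (3*sin(8)) - (3*sin(4)) = -3*sin(4) + 3*sin(8).

-3*sin(4) + 3*sin(8)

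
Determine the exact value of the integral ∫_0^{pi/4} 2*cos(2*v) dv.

1

An antiderivative is F(v) = sin(2*v).
Then F(pi/4) - F(0) = (1) - (0) = 1.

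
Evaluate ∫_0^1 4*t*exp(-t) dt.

Integrate by parts once (u = t, dv = 4*exp(-t) dt).
An antiderivative is F(t) = (-4*t - 4)*exp(-t).
Then F(1) - F(0) = (-8*exp(-1)) - (-4) = 4 - 8*exp(-1).

4 - 8*exp(-1)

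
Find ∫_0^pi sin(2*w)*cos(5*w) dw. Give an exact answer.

-4/21

Use the identity sin(2*w)cos(5*w) = [sin(7*w) + sin(-3*w)]/2.
An antiderivative is F(w) = cos(3*w)/6 - cos(7*w)/14.
Then F(pi) - F(0) = (-2/21) - (2/21) = -4/21.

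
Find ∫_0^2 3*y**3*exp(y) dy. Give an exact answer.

18 + 6*exp(2)

Integrate by parts 3 times (u = y^3, dv = 3*exp(y) dy).
An antiderivative is F(y) = (3*y**3 - 9*y**2 + 18*y - 18)*exp(y).
Then F(2) - F(0) = (6*exp(2)) - (-18) = 18 + 6*exp(2).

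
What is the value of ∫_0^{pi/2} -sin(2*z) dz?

An antiderivative is F(z) = cos(2*z)/2.
Then F(pi/2) - F(0) = (-1/2) - (1/2) = -1.

-1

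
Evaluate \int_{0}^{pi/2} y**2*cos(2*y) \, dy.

-pi/4

Integrate by parts twice (u = y^2, dv = cos(2*y) dy).
An antiderivative is F(y) = y**2*sin(2*y)/2 + y*cos(2*y)/2 - sin(2*y)/4.
Then F(pi/2) - F(0) = (-pi/4) - (0) = -pi/4.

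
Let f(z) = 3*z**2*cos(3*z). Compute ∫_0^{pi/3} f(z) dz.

-2*pi/9

Integrate by parts twice (u = z^2, dv = 3*cos(3*z) dz).
An antiderivative is F(z) = z**2*sin(3*z) + 2*z*cos(3*z)/3 - 2*sin(3*z)/9.
Then F(pi/3) - F(0) = (-2*pi/9) - (0) = -2*pi/9.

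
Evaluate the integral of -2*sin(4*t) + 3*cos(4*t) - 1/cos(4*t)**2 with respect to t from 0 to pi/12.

-1/4 + sqrt(3)/8

An antiderivative is F(t) = 3*sin(4*t)/4 + cos(4*t)/2 - tan(4*t)/4.
Then F(pi/12) - F(0) = (sqrt(3)/8 + 1/4) - (1/2) = -1/4 + sqrt(3)/8.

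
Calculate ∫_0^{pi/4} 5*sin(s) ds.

An antiderivative is F(s) = -5*cos(s).
Then F(pi/4) - F(0) = (-5*sqrt(2)/2) - (-5) = 5 - 5*sqrt(2)/2.

5 - 5*sqrt(2)/2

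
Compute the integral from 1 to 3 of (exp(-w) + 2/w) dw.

-exp(-3) + exp(-1) + 2*log(3)

An antiderivative is F(w) = 2*log(w) - exp(-w).
Then F(3) - F(1) = (-exp(-3) + 2*log(3)) - (-exp(-1)) = -exp(-3) + exp(-1) + 2*log(3).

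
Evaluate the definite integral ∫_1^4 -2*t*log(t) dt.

15/2 - 32*log(2)

Integrate by parts once (u = ln t, dv = -2*t dt).
An antiderivative is F(t) = -t**2*(2*log(t) - 1)/2.
Then F(4) - F(1) = (8 - 32*log(2)) - (1/2) = 15/2 - 32*log(2).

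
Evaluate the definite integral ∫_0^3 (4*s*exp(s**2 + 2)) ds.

-2*(1 - exp(9))*exp(2)

Let u = s**2 + 2, so du = 2*s ds. When s = 0, u = 2; when s = 3, u = 11.
The integral becomes 2·∫ exp(u) du from 2 to 11, with antiderivative 2*exp(u).
Back in s: F(s) = 2*exp(s**2 + 2).
Then F(3) - F(0) = (2*exp(11)) - (2*exp(2)) = -2*(1 - exp(9))*exp(2).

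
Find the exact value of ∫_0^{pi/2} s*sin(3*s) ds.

-1/9

Integrate by parts once (u = s, dv = sin(3*s) ds).
An antiderivative is F(s) = -s*cos(3*s)/3 + sin(3*s)/9.
Then F(pi/2) - F(0) = (-1/9) - (0) = -1/9.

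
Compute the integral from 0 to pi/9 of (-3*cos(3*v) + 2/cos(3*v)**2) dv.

sqrt(3)/6

An antiderivative is F(v) = -sin(3*v) + 2*tan(3*v)/3.
Then F(pi/9) - F(0) = (sqrt(3)/6) - (0) = sqrt(3)/6.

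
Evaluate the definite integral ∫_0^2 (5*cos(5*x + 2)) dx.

-sin(2) + sin(12)

Let u = 5*x + 2, so du = 5 dx. When x = 0, u = 2; when x = 2, u = 12.
The integral becomes ∫ cos(u) du from 2 to 12, with antiderivative sin(u).
Back in x: F(x) = sin(5*x + 2).
Then F(2) - F(0) = (sin(12)) - (sin(2)) = -sin(2) + sin(12).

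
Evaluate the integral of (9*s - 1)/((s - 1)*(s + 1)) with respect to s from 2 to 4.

-log(3) + 5*log(5)

Factor the denominator: s**2 - 1 = (s + 1)(s - 1).
Partial fractions: (9*s - 1)/((s - 1)*(s + 1)) = 5/(s + 1) + 4/(s - 1).
An antiderivative is F(s) = 4*log(s - 1) + 5*log(s + 1).
Then F(4) - F(2) = (4*log(3) + 5*log(5)) - (5*log(3)) = -log(3) + 5*log(5).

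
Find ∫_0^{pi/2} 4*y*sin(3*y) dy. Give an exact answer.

Integrate by parts once (u = y, dv = 4*sin(3*y) dy).
An antiderivative is F(y) = -4*y*cos(3*y)/3 + 4*sin(3*y)/9.
Then F(pi/2) - F(0) = (-4/9) - (0) = -4/9.

-4/9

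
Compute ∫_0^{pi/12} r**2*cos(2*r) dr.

Integrate by parts twice (u = r^2, dv = cos(2*r) dr).
An antiderivative is F(r) = r**2*sin(2*r)/2 + r*cos(2*r)/2 - sin(2*r)/4.
Then F(pi/12) - F(0) = (-1/8 + pi**2/576 + sqrt(3)*pi/48) - (0) = -1/8 + pi**2/576 + sqrt(3)*pi/48.

-1/8 + pi**2/576 + sqrt(3)*pi/48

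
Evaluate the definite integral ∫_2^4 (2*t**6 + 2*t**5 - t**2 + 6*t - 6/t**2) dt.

By the power rule, an antiderivative is F(t) = 2*t**7/7 + t**6/3 - t**3/3 + 3*t**2 + 6/t.
Then F(4) - F(2) = (85045/14) - (1475/21) = 252185/42.

252185/42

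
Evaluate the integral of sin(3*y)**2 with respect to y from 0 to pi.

Use the identity sin^2(3*y) = (1 - cos(6*y))/2.
An antiderivative is F(y) = y/2 - sin(6*y)/12.
Then F(pi) - F(0) = (pi/2) - (0) = pi/2.

pi/2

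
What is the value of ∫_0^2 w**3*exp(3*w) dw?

Integrate by parts 3 times (u = w^3, dv = exp(3*w) dw).
An antiderivative is F(w) = (9*w**3 - 9*w**2 + 6*w - 2)*exp(3*w)/27.
Then F(2) - F(0) = (46*exp(6)/27) - (-2/27) = 2/27 + 46*exp(6)/27.

2/27 + 46*exp(6)/27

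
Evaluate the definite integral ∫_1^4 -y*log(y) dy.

Integrate by parts once (u = ln y, dv = -y dy).
An antiderivative is F(y) = -y**2*(2*log(y) - 1)/4.
Then F(4) - F(1) = (4 - 16*log(2)) - (1/4) = 15/4 - 16*log(2).

15/4 - 16*log(2)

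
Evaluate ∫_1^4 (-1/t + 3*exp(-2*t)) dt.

-2*log(2) - 3*exp(-8)/2 + 3*exp(-2)/2

An antiderivative is F(t) = -log(t) - 3*exp(-2*t)/2.
Then F(4) - F(1) = (-2*log(2) - 3*exp(-8)/2) - (-3*exp(-2)/2) = -2*log(2) - 3*exp(-8)/2 + 3*exp(-2)/2.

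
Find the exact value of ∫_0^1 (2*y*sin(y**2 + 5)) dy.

-cos(6) + cos(5)

Let u = y**2 + 5, so du = 2*y dy. When y = 0, u = 5; when y = 1, u = 6.
The integral becomes ∫ sin(u) du from 5 to 6, with antiderivative -cos(u).
Back in y: F(y) = -cos(y**2 + 5).
Then F(1) - F(0) = (-cos(6)) - (-cos(5)) = -cos(6) + cos(5).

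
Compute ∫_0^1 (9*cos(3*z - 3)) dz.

Let u = 3*z - 3, so du = 3 dz. When z = 0, u = -3; when z = 1, u = 0.
The integral becomes 3·∫ cos(u) du from -3 to 0, with antiderivative 3*sin(u).
Back in z: F(z) = 3*sin(3*z - 3).
Then F(1) - F(0) = (0) - (-3*sin(3)) = 3*sin(3).

3*sin(3)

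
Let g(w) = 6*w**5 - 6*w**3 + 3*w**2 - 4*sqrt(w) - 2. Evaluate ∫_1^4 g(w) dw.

22505/6

By the power rule, an antiderivative is F(w) = w**6 - 3*w**4/2 - 8*w**(3/2)/3 + w**3 - 2*w.
Then F(4) - F(1) = (11240/3) - (-25/6) = 22505/6.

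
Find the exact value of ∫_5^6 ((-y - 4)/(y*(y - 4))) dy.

Factor the denominator: y**2 - 4*y = y(y - 4).
Partial fractions: (-y - 4)/(y*(y - 4)) = 1/y - 2/(y - 4).
An antiderivative is F(y) = log(y) - 2*log(y - 4).
Then F(6) - F(5) = (log(3/2)) - (log(5)) = log(3/10).

log(3/10)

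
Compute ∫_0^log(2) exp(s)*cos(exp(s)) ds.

Let u = exp(s), so du = exp(s) ds. When s = 0, u = 1; when s = log(2), u = 2.
The integral becomes ∫ cos(u) du from 1 to 2, with antiderivative sin(u).
Back in s: F(s) = sin(exp(s)).
Then F(log(2)) - F(0) = (sin(2)) - (sin(1)) = -sin(1) + sin(2).

-sin(1) + sin(2)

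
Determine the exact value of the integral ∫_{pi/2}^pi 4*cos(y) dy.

-4

An antiderivative is F(y) = 4*sin(y).
Then F(pi) - F(pi/2) = (0) - (4) = -4.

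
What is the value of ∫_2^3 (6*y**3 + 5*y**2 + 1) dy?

781/6

By the power rule, an antiderivative is F(y) = 3*y**4/2 + 5*y**3/3 + y.
Then F(3) - F(2) = (339/2) - (118/3) = 781/6.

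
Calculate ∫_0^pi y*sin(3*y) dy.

pi/3

Integrate by parts once (u = y, dv = sin(3*y) dy).
An antiderivative is F(y) = -y*cos(3*y)/3 + sin(3*y)/9.
Then F(pi) - F(0) = (pi/3) - (0) = pi/3.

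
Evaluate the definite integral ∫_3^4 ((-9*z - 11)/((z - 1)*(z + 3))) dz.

Factor the denominator: z**2 + 2*z - 3 = (z + 3)(z - 1).
Partial fractions: (-9*z - 11)/((z - 1)*(z + 3)) = -4/(z + 3) - 5/(z - 1).
An antiderivative is F(z) = -5*log(z - 1) - 4*log(z + 3).
Then F(4) - F(3) = (-4*log(7) - 5*log(3)) - (-9*log(2) - 4*log(3)) = -4*log(7) - log(3) + 9*log(2).

-4*log(7) - log(3) + 9*log(2)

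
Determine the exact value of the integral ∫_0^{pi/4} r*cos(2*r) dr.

-1/4 + pi/8

Integrate by parts once (u = r, dv = cos(2*r) dr).
An antiderivative is F(r) = r*sin(2*r)/2 + cos(2*r)/4.
Then F(pi/4) - F(0) = (pi/8) - (1/4) = -1/4 + pi/8.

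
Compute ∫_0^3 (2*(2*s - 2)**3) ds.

60

Let u = 2*s - 2, so du = 2 ds. When s = 0, u = -2; when s = 3, u = 4.
The integral becomes ∫ u**3 du from -2 to 4, with antiderivative u**4/4.
Back in s: F(s) = (2*s - 2)**4/4.
Then F(3) - F(0) = (64) - (4) = 60.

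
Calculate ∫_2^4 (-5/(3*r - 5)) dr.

-5*log(7)/3

An antiderivative is F(r) = -5*log(3*r - 5)/3.
Then F(4) - F(2) = (-5*log(7)/3) - (0) = -5*log(7)/3.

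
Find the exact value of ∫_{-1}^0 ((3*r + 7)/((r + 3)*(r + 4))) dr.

Factor the denominator: r**2 + 7*r + 12 = (r + 4)(r + 3).
Partial fractions: (3*r + 7)/((r + 3)*(r + 4)) = 5/(r + 4) - 2/(r + 3).
An antiderivative is F(r) = -2*log(r + 3) + 5*log(r + 4).
Then F(0) - F(-1) = (-2*log(3) + 10*log(2)) - (-2*log(2) + 5*log(3)) = -7*log(3) + 12*log(2).

-7*log(3) + 12*log(2)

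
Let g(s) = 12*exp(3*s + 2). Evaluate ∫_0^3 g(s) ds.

Let u = 3*s + 2, so du = 3 ds. When s = 0, u = 2; when s = 3, u = 11.
The integral becomes 4·∫ exp(u) du from 2 to 11, with antiderivative 4*exp(u).
Back in s: F(s) = 4*exp(3*s + 2).
Then F(3) - F(0) = (4*exp(11)) - (4*exp(2)) = -4*(1 - exp(9))*exp(2).

-4*(1 - exp(9))*exp(2)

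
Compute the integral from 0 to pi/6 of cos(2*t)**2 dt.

sqrt(3)/16 + pi/12

Use the identity cos^2(2*t) = (1 + cos(4*t))/2.
An antiderivative is F(t) = t/2 + sin(4*t)/8.
Then F(pi/6) - F(0) = (sqrt(3)/16 + pi/12) - (0) = sqrt(3)/16 + pi/12.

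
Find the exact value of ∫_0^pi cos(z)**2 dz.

Use the identity cos^2(z) = (1 + cos(2*z))/2.
An antiderivative is F(z) = z/2 + sin(2*z)/4.
Then F(pi) - F(0) = (pi/2) - (0) = pi/2.

pi/2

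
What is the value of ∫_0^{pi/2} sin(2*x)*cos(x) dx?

Use the identity sin(2*x)cos(x) = [sin(3*x) + sin(x)]/2.
An antiderivative is F(x) = -cos(x)/2 - cos(3*x)/6.
Then F(pi/2) - F(0) = (0) - (-2/3) = 2/3.

2/3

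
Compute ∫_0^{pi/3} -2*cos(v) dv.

-sqrt(3)

An antiderivative is F(v) = -2*sin(v).
Then F(pi/3) - F(0) = (-sqrt(3)) - (0) = -sqrt(3).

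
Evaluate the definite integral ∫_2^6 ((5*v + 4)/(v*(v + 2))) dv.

Factor the denominator: v**2 + 2*v = (v + 2)v.
Partial fractions: (5*v + 4)/(v*(v + 2)) = 3/(v + 2) + 2/v.
An antiderivative is F(v) = 2*log(v) + 3*log(v + 2).
Then F(6) - F(2) = (2*log(3) + 11*log(2)) - (8*log(2)) = log(72).

log(72)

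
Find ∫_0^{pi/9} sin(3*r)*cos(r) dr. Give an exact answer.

Use the identity sin(3*r)cos(r) = [sin(4*r) + sin(2*r)]/2.
An antiderivative is F(r) = -cos(2*r)/4 - cos(4*r)/8.
Then F(pi/9) - F(0) = (-cos(2*pi/9)/4 - sin(pi/18)/8) - (-3/8) = -cos(2*pi/9)/4 - sin(pi/18)/8 + 3/8.

-cos(2*pi/9)/4 - sin(pi/18)/8 + 3/8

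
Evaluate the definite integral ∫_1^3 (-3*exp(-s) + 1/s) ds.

-3*exp(-1) + 3*exp(-3) + log(3)

An antiderivative is F(s) = log(s) + 3*exp(-s).
Then F(3) - F(1) = (3*exp(-3) + log(3)) - (3*exp(-1)) = -3*exp(-1) + 3*exp(-3) + log(3).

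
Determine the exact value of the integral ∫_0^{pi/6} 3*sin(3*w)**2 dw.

Use the identity sin^2(3*w) = (1 - cos(6*w))/2.
An antiderivative is F(w) = 3*w/2 - sin(6*w)/4.
Then F(pi/6) - F(0) = (pi/4) - (0) = pi/4.

pi/4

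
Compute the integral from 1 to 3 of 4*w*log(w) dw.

Integrate by parts once (u = ln w, dv = 4*w dw).
An antiderivative is F(w) = w**2*(2*log(w) - 1).
Then F(3) - F(1) = (-9 + 18*log(3)) - (-1) = -8 + 18*log(3).

-8 + 18*log(3)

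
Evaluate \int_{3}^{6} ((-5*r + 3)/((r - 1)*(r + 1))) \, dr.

-4*log(7) - log(5) + 9*log(2)

Factor the denominator: r**2 - 1 = (r + 1)(r - 1).
Partial fractions: (-5*r + 3)/((r - 1)*(r + 1)) = -4/(r + 1) - 1/(r - 1).
An antiderivative is F(r) = -log(r - 1) - 4*log(r + 1).
Then F(6) - F(3) = (-4*log(7) - log(5)) - (-9*log(2)) = -4*log(7) - log(5) + 9*log(2).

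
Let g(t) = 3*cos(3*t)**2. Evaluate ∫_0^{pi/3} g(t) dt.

Use the identity cos^2(3*t) = (1 + cos(6*t))/2.
An antiderivative is F(t) = 3*t/2 + sin(6*t)/4.
Then F(pi/3) - F(0) = (pi/2) - (0) = pi/2.

pi/2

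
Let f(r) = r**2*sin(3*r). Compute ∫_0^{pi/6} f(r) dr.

Integrate by parts twice (u = r^2, dv = sin(3*r) dr).
An antiderivative is F(r) = -r**2*cos(3*r)/3 + 2*r*sin(3*r)/9 + 2*cos(3*r)/27.
Then F(pi/6) - F(0) = (pi/27) - (2/27) = -2/27 + pi/27.

-2/27 + pi/27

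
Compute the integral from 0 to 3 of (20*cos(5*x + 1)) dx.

-4*sin(1) + 4*sin(16)

Let u = 5*x + 1, so du = 5 dx. When x = 0, u = 1; when x = 3, u = 16.
The integral becomes 4·∫ cos(u) du from 1 to 16, with antiderivative 4*sin(u).
Back in x: F(x) = 4*sin(5*x + 1).
Then F(3) - F(0) = (4*sin(16)) - (4*sin(1)) = -4*sin(1) + 4*sin(16).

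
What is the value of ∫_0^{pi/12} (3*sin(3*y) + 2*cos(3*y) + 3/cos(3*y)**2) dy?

2 - sqrt(2)/6

An antiderivative is F(y) = 2*sin(3*y)/3 - cos(3*y) + tan(3*y).
Then F(pi/12) - F(0) = (1 - sqrt(2)/6) - (-1) = 2 - sqrt(2)/6.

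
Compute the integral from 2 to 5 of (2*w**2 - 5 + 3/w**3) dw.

By the power rule, an antiderivative is F(w) = 2*w**3/3 - 5*w - 3/(2*w**2).
Then F(5) - F(2) = (8741/150) - (-121/24) = 12663/200.

12663/200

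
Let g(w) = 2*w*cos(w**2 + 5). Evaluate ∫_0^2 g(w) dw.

Let u = w**2 + 5, so du = 2*w dw. When w = 0, u = 5; when w = 2, u = 9.
The integral becomes ∫ cos(u) du from 5 to 9, with antiderivative sin(u).
Back in w: F(w) = sin(w**2 + 5).
Then F(2) - F(0) = (sin(9)) - (sin(5)) = sin(9) - sin(5).

sin(9) - sin(5)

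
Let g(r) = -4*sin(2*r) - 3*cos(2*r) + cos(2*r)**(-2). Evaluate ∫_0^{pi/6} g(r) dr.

-1 - sqrt(3)/4

An antiderivative is F(r) = -3*sin(2*r)/2 + 2*cos(2*r) + tan(2*r)/2.
Then F(pi/6) - F(0) = (1 - sqrt(3)/4) - (2) = -1 - sqrt(3)/4.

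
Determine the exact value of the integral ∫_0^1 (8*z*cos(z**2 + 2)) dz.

Let u = z**2 + 2, so du = 2*z dz. When z = 0, u = 2; when z = 1, u = 3.
The integral becomes 4·∫ cos(u) du from 2 to 3, with antiderivative 4*sin(u).
Back in z: F(z) = 4*sin(z**2 + 2).
Then F(1) - F(0) = (4*sin(3)) - (4*sin(2)) = -4*sin(2) + 4*sin(3).

-4*sin(2) + 4*sin(3)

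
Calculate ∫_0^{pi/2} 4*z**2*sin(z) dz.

-8 + 4*pi

Integrate by parts twice (u = z^2, dv = 4*sin(z) dz).
An antiderivative is F(z) = -4*z**2*cos(z) + 8*z*sin(z) + 8*cos(z).
Then F(pi/2) - F(0) = (4*pi) - (8) = -8 + 4*pi.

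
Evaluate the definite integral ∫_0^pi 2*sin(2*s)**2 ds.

pi

Use the identity sin^2(2*s) = (1 - cos(4*s))/2.
An antiderivative is F(s) = s - sin(4*s)/4.
Then F(pi) - F(0) = (pi) - (0) = pi.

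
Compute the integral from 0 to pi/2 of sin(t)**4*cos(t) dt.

1/5

Let u = sin(t), so du = cos(t) dt. When t = 0, u = 0; when t = pi/2, u = 1.
The integral becomes ∫ u**4 du from 0 to 1, with antiderivative u**5/5.
Back in t: F(t) = sin(t)**5/5.
Then F(pi/2) - F(0) = (1/5) - (0) = 1/5.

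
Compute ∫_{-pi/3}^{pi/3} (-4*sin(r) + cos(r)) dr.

sqrt(3)

An antiderivative is F(r) = sin(r) + 4*cos(r).
Then F(pi/3) - F(-pi/3) = (sqrt(3)/2 + 2) - (2 - sqrt(3)/2) = sqrt(3).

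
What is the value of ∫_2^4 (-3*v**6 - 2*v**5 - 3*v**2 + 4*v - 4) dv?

By the power rule, an antiderivative is F(v) = -3*v**7/7 - v**6/3 - v**3 + 2*v**2 - 4*v.
Then F(4) - F(2) = (-177136/21) - (-1768/21) = -58456/7.

-58456/7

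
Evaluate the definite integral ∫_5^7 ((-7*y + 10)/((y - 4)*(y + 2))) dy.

Factor the denominator: y**2 - 2*y - 8 = (y + 2)(y - 4).
Partial fractions: (-7*y + 10)/((y - 4)*(y + 2)) = -4/(y + 2) - 3/(y - 4).
An antiderivative is F(y) = -3*log(y - 4) - 4*log(y + 2).
Then F(7) - F(5) = (-11*log(3)) - (-4*log(7)) = -11*log(3) + 4*log(7).

-11*log(3) + 4*log(7)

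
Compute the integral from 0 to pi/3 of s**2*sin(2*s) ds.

Integrate by parts twice (u = s^2, dv = sin(2*s) ds).
An antiderivative is F(s) = -s**2*cos(2*s)/2 + s*sin(2*s)/2 + cos(2*s)/4.
Then F(pi/3) - F(0) = (-1/8 + pi**2/36 + sqrt(3)*pi/12) - (1/4) = -3/8 + pi**2/36 + sqrt(3)*pi/12.

-3/8 + pi**2/36 + sqrt(3)*pi/12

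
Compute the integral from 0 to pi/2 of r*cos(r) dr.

Integrate by parts once (u = r, dv = cos(r) dr).
An antiderivative is F(r) = r*sin(r) + cos(r).
Then F(pi/2) - F(0) = (pi/2) - (1) = -1 + pi/2.

-1 + pi/2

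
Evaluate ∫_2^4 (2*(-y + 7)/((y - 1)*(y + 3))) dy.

-5*log(7) + 3*log(3) + 5*log(5)

Factor the denominator: y**2 + 2*y - 3 = (y + 3)(y - 1).
Partial fractions: 2*(-y + 7)/((y - 1)*(y + 3)) = -5/(y + 3) + 3/(y - 1).
An antiderivative is F(y) = 3*log(y - 1) - 5*log(y + 3).
Then F(4) - F(2) = (-5*log(7) + 3*log(3)) - (-5*log(5)) = -5*log(7) + 3*log(3) + 5*log(5).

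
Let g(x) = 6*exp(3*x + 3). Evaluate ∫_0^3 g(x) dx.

Let u = 3*x + 3, so du = 3 dx. When x = 0, u = 3; when x = 3, u = 12.
The integral becomes 2·∫ exp(u) du from 3 to 12, with antiderivative 2*exp(u).
Back in x: F(x) = 2*exp(3*x + 3).
Then F(3) - F(0) = (2*exp(12)) - (2*exp(3)) = -2*(1 - exp(9))*exp(3).

-2*(1 - exp(9))*exp(3)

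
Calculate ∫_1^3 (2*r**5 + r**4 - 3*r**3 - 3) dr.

3376/15

By the power rule, an antiderivative is F(r) = r**6/3 + r**5/5 - 3*r**4/4 - 3*r.
Then F(3) - F(1) = (4437/20) - (-193/60) = 3376/15.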